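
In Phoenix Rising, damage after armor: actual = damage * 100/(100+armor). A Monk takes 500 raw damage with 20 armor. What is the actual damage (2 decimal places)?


actual = 500 * 100 / (100 + 20)
= 500 * 100 / 120
= 50000 / 120
= 416.67

416.67 damage


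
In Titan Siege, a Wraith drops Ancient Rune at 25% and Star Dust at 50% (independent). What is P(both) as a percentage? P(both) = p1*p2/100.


For independent events, P(both) = P(A) * P(B)
= 25% * 50%
= 1250 / 100 %
= 12.5%

12.5%


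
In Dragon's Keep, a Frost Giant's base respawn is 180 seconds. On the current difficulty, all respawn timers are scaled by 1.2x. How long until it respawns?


Respawn time = base * multiplier
= 180 * 1.2
= 216.0 seconds

216.0 seconds


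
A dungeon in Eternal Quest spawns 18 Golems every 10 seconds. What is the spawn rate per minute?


Spawns per minute = count * (60 / interval)
= 18 * (60 / 10)
= 18 * 6.0
= 108.0

108.0 per minute


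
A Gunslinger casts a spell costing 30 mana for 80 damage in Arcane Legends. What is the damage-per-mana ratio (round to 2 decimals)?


Efficiency = damage / mana
= 80 / 30
= 2.67

2.67 dmg/mana


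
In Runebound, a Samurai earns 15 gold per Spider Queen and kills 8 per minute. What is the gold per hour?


Gold per minute = 15 * 8 = 120
Gold per hour = 120 * 60 = 7200

7200 gold/hour


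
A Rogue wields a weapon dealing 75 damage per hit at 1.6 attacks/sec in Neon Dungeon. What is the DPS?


DPS = damage * attack_speed
= 75 * 1.6
= 120.0

120.0 DPS


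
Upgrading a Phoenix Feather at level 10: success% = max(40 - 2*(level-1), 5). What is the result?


raw_rate = 40 - 2 * (10 - 1)
= 40 - 2 * 9
= 40 - 18
= 22
Apply floor: max(22, 5) = 22%

22%


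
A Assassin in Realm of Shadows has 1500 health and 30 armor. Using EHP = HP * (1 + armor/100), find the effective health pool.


EHP = 1500 * (1 + 30/100)
= 1500 * (1 + 0.3)
= 1500 * 1.3
= 1950.0

1950.0 EHP


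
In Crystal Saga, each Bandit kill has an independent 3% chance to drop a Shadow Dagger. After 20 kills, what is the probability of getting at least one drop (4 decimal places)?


P(at least one) = 1 - P(none) = 1 - (1-p)^n
p = 3/100 = 0.03
1 - p = 0.97
(1 - p)^20 = 0.97^20 = 0.543794
P(at least one) = 1 - 0.543794 = 0.4562

0.4562


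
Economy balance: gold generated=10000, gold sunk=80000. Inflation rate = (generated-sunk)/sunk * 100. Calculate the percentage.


Net gold = 10000 - 80000 = -70000
Inflation rate = net / sunk * 100 = -70000 / 80000 * 100
= -0.875 * 100
= -87.50%

-87.50%


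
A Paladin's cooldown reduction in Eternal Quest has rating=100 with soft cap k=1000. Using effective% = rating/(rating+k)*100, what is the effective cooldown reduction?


effective% = rating / (rating + k) * 100
= 100 / (100 + 1000) * 100
= 100 / 1100 * 100
= 0.090909 * 100
= 9.09%

9.09%


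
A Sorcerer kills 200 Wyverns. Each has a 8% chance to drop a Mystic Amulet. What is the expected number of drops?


Expected drops = kills * (drop_rate / 100)
= 200 * (8 / 100)
= 200 * 0.08
= 16.0

16.0 drops


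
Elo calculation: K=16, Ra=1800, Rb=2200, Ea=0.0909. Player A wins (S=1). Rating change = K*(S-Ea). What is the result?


Elo update: delta = K * (S - Ea), where S = 1 (wins)
S - Ea = 1 - 0.0909 = 0.9091
Rating change = 16 * 0.9091
= 14.55

14.55 rating points


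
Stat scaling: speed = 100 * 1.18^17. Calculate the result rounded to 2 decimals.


value = base * growth^level
= 100 * 1.18^17
= 100 * 16.672247
= 1667.22

1667.22 speed


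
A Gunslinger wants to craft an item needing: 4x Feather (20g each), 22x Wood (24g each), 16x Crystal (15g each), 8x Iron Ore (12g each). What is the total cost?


Cost breakdown:
  Feather: 4 * 20 = 80
  Wood: 22 * 24 = 528
  Crystal: 16 * 15 = 240
  Iron Ore: 8 * 12 = 96
Total = 80 + 528 + 240 + 96 = 944

944 gold


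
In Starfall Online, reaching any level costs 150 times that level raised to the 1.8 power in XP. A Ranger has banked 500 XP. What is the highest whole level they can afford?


XP = 150 * level^1.8, so level = (XP / 150)^(1/1.8)
= (500 / 150)^(1/1.8)
= 3.3333^0.5556
= 1.952
Floor: level = 1

level 1


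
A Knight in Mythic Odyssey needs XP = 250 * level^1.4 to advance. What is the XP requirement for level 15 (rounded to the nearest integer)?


XP = 250 * level^1.4
Substitute level = 15:
XP = 250 * 15^1.4
= 250 * 44.3127
= 11078

11078 XP


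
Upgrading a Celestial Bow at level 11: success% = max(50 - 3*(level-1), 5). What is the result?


raw_rate = 50 - 3 * (11 - 1)
= 50 - 3 * 10
= 50 - 30
= 20
Apply floor: max(20, 5) = 20%

20%


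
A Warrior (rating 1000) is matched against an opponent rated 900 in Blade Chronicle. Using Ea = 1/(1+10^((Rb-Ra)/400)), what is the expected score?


Elo expected score: Ea = 1/(1 + 10^((Rb-Ra)/400))
Rb - Ra = 900 - 1000 = -100
(Rb-Ra)/400 = -100/400 = -0.25
10^-0.25 = 0.562341
Ea = 1/(1 + 0.562341) = 1/1.562341 = 0.6401

0.6401


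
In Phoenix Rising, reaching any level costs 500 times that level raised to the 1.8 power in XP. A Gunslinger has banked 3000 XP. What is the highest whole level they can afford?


XP = 500 * level^1.8, so level = (XP / 500)^(1/1.8)
= (3000 / 500)^(1/1.8)
= 6.0^0.5556
= 2.7059
Floor: level = 2

level 2


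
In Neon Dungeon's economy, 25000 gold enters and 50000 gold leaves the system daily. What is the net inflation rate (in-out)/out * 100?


Net gold = 25000 - 50000 = -25000
Inflation rate = net / sunk * 100 = -25000 / 50000 * 100
= -0.5 * 100
= -50.00%

-50.00%


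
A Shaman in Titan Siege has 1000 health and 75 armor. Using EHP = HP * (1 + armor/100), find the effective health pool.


EHP = 1000 * (1 + 75/100)
= 1000 * (1 + 0.75)
= 1000 * 1.75
= 1750.0

1750.0 EHP


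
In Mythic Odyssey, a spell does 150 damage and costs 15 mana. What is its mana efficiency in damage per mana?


Efficiency = damage / mana
= 150 / 15
= 10.00

10.00 dmg/mana


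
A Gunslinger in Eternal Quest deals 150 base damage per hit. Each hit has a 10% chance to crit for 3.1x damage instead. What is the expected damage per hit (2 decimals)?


E[dmg] = base * (1 + crit_chance * (crit_mult - 1))
cc as decimal = 10/100 = 0.1
cm - 1 = 3.1 - 1 = 2.1
Bonus factor = 0.1 * 2.1 = 0.21
Total multiplier = 1 + 0.21 = 1.21
Expected damage = 150 * 1.21 = 181.50

181.50 damage


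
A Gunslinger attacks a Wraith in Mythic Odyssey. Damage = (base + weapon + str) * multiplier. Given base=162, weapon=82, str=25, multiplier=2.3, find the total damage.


Sum base + weapon + str = 162 + 82 + 25 = 269
Multiply by 2.3:
269 * 2.3 = 618.7

618.7 damage


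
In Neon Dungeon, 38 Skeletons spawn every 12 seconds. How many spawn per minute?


Spawns per minute = count * (60 / interval)
= 38 * (60 / 12)
= 38 * 5.0
= 190.0

190.0 per minute


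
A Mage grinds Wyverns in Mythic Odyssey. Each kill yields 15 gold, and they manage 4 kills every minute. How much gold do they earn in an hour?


Gold per minute = 15 * 4 = 60
Gold per hour = 60 * 60 = 3600

3600 gold/hour


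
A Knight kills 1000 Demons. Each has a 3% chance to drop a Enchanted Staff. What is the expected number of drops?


Expected drops = kills * (drop_rate / 100)
= 1000 * (3 / 100)
= 1000 * 0.03
= 30.0

30.0 drops


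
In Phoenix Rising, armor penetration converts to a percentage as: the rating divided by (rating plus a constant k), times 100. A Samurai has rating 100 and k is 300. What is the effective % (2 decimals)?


effective% = rating / (rating + k) * 100
= 100 / (100 + 300) * 100
= 100 / 400 * 100
= 0.25 * 100
= 25.00%

25.00%


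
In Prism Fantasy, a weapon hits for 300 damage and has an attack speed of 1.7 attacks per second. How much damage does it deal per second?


DPS = damage * attack_speed
= 300 * 1.7
= 510.0

510.0 DPS


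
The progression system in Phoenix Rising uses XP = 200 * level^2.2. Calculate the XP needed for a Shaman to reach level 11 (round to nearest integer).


XP = 200 * level^2.2
Substitute level = 11:
XP = 200 * 11^2.2
= 200 * 195.4627
= 39093

39093 XP


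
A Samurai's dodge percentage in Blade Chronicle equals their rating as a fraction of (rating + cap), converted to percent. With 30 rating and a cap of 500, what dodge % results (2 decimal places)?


dodge% = 30 / (30 + 500) * 100
= 30 / 530 * 100
= 0.056604 * 100
= 5.66%

5.66%


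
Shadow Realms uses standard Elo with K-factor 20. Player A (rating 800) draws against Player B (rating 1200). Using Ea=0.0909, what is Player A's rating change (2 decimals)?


Elo update: delta = K * (S - Ea), where S = 0.5 (draws)
S - Ea = 0.5 - 0.0909 = 0.4091
Rating change = 20 * 0.4091
= 8.18

8.18 rating points


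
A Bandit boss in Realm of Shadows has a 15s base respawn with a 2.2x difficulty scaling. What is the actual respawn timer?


Respawn time = base * multiplier
= 15 * 2.2
= 33.0 seconds

33.0 seconds


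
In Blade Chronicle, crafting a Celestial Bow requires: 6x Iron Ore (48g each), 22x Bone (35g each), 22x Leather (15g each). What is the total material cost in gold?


Cost breakdown:
  Iron Ore: 6 * 48 = 288
  Bone: 22 * 35 = 770
  Leather: 22 * 15 = 330
Total = 288 + 770 + 330 = 1388

1388 gold


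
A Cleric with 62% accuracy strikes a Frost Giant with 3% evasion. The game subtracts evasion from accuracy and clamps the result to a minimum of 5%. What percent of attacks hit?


accuracy - evasion = 62 - 3 = 59
Apply floor: max(59, 5) = 59
Hit chance = 59%

59%


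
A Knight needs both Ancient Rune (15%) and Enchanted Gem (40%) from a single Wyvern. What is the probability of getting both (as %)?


For independent events, P(both) = P(A) * P(B)
= 15% * 40%
= 600 / 100 %
= 6.0%

6.0%


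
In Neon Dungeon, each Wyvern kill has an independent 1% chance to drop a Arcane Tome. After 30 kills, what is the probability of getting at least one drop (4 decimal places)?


P(at least one) = 1 - P(none) = 1 - (1-p)^n
p = 1/100 = 0.01
1 - p = 0.99
(1 - p)^30 = 0.99^30 = 0.739700
P(at least one) = 1 - 0.739700 = 0.2603

0.2603


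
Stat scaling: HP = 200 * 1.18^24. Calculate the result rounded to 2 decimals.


value = base * growth^level
= 200 * 1.18^24
= 200 * 53.109006
= 10621.80

10621.80 HP


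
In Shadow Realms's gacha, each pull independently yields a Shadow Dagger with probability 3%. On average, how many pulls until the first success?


Expected pulls for a geometric distribution = 1/p = 100 / rate%
= 100 / 3
= 33.33

33.33 pulls


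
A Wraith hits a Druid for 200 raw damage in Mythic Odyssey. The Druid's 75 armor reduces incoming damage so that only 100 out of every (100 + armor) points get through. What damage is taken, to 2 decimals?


actual = 200 * 100 / (100 + 75)
= 200 * 100 / 175
= 20000 / 175
= 114.29

114.29 damage


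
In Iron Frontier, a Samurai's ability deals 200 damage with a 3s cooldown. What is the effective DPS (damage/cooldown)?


DPS = damage / cooldown
= 200 / 3
= 66.67

66.67 DPS


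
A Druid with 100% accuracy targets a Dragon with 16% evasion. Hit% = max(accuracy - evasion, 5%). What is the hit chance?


accuracy - evasion = 100 - 16 = 84
Apply floor: max(84, 5) = 84
Hit chance = 84%

84%


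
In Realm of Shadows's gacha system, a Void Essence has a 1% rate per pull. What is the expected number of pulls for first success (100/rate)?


Expected pulls for a geometric distribution = 1/p = 100 / rate%
= 100 / 1
= 100.0

100.0 pulls


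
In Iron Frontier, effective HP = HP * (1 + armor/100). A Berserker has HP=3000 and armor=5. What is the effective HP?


EHP = 3000 * (1 + 5/100)
= 3000 * (1 + 0.05)
= 3000 * 1.05
= 3150.0

3150.0 EHP


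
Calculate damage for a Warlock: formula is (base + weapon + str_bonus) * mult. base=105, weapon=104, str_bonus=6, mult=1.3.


Sum base + weapon + str = 105 + 104 + 6 = 215
Multiply by 1.3:
215 * 1.3 = 279.5

279.5 damage


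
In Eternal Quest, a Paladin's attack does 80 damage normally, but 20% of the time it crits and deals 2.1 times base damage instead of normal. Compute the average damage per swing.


E[dmg] = base * (1 + crit_chance * (crit_mult - 1))
cc as decimal = 20/100 = 0.2
cm - 1 = 2.1 - 1 = 1.1
Bonus factor = 0.2 * 1.1 = 0.22
Total multiplier = 1 + 0.22 = 1.22
Expected damage = 80 * 1.22 = 97.60

97.60 damage


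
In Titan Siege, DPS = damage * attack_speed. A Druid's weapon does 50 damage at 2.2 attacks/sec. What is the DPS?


DPS = damage * attack_speed
= 50 * 2.2
= 110.0

110.0 DPS


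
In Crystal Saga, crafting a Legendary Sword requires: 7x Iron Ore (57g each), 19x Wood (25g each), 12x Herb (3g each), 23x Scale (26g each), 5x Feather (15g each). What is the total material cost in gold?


Cost breakdown:
  Iron Ore: 7 * 57 = 399
  Wood: 19 * 25 = 475
  Herb: 12 * 3 = 36
  Scale: 23 * 26 = 598
  Feather: 5 * 15 = 75
Total = 399 + 475 + 36 + 598 + 75 = 1583

1583 gold


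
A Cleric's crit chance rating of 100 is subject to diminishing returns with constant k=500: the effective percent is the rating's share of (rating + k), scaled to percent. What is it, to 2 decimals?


effective% = rating / (rating + k) * 100
= 100 / (100 + 500) * 100
= 100 / 600 * 100
= 0.166667 * 100
= 16.67%

16.67%


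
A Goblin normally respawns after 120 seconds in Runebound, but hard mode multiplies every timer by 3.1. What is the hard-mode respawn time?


Respawn time = base * multiplier
= 120 * 3.1
= 372.0 seconds

372.0 seconds


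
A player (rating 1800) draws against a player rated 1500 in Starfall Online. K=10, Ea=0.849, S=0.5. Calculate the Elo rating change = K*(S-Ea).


Elo update: delta = K * (S - Ea), where S = 0.5 (draws)
S - Ea = 0.5 - 0.849 = -0.349
Rating change = 10 * -0.349
= -3.49

-3.49 rating points


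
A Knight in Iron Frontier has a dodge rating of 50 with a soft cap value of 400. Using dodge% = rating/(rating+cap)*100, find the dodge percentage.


dodge% = 50 / (50 + 400) * 100
= 50 / 450 * 100
= 0.111111 * 100
= 11.11%

11.11%


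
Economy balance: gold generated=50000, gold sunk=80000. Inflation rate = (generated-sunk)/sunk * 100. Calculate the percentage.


Net gold = 50000 - 80000 = -30000
Inflation rate = net / sunk * 100 = -30000 / 80000 * 100
= -0.375 * 100
= -37.50%

-37.50%


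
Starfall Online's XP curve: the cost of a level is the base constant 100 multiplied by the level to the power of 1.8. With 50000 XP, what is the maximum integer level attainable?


XP = 100 * level^1.8, so level = (XP / 100)^(1/1.8)
= (50000 / 100)^(1/1.8)
= 500.0^0.5556
= 31.5811
Floor: level = 31

level 31


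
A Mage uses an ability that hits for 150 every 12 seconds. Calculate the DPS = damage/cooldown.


DPS = damage / cooldown
= 150 / 12
= 12.50

12.50 DPS


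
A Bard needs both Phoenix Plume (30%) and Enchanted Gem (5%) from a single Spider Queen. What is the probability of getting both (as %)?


For independent events, P(both) = P(A) * P(B)
= 30% * 5%
= 150 / 100 %
= 1.5%

1.5%


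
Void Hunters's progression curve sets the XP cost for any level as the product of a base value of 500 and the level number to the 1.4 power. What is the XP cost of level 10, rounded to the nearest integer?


XP = 500 * level^1.4
Substitute level = 10:
XP = 500 * 10^1.4
= 500 * 25.1189
= 12559

12559 XP


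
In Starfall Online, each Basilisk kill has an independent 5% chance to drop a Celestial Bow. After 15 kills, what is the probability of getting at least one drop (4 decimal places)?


P(at least one) = 1 - P(none) = 1 - (1-p)^n
p = 5/100 = 0.05
1 - p = 0.95
(1 - p)^15 = 0.95^15 = 0.463291
P(at least one) = 1 - 0.463291 = 0.5367

0.5367


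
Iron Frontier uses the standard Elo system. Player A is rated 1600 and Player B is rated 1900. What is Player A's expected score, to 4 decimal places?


Elo expected score: Ea = 1/(1 + 10^((Rb-Ra)/400))
Rb - Ra = 1900 - 1600 = 300
(Rb-Ra)/400 = 300/400 = 0.75
10^0.75 = 5.623413
Ea = 1/(1 + 5.623413) = 1/6.623413 = 0.1510

0.1510


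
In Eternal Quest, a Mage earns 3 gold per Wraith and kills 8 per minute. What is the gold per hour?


Gold per minute = 3 * 8 = 24
Gold per hour = 24 * 60 = 1440

1440 gold/hour


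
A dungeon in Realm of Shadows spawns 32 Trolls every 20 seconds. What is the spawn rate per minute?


Spawns per minute = count * (60 / interval)
= 32 * (60 / 20)
= 32 * 3.0
= 96.0

96.0 per minute


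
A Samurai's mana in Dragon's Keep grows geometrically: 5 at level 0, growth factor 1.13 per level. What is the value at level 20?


value = base * growth^level
= 5 * 1.13^20
= 5 * 11.523088
= 57.62

57.62 mana


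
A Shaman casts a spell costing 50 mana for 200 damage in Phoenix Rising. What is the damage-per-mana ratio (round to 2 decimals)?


Efficiency = damage / mana
= 200 / 50
= 4.00

4.00 dmg/mana


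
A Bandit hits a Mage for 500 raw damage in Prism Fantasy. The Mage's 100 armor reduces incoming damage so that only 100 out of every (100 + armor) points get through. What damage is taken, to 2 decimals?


actual = 500 * 100 / (100 + 100)
= 500 * 100 / 200
= 50000 / 200
= 250.00

250.00 damage


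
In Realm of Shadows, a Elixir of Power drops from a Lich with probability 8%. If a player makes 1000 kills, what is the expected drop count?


Expected drops = kills * (drop_rate / 100)
= 1000 * (8 / 100)
= 1000 * 0.08
= 80.0

80.0 drops


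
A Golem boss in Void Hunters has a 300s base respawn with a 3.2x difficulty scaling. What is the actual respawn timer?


Respawn time = base * multiplier
= 300 * 3.2
= 960.0 seconds

960.0 seconds


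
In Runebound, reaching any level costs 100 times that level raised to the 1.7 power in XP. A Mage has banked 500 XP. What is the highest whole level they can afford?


XP = 100 * level^1.7, so level = (XP / 100)^(1/1.7)
= (500 / 100)^(1/1.7)
= 5.0^0.5882
= 2.5773
Floor: level = 2

level 2


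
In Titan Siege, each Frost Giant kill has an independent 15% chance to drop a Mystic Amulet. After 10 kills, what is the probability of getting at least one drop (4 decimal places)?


P(at least one) = 1 - P(none) = 1 - (1-p)^n
p = 15/100 = 0.15
1 - p = 0.85
(1 - p)^10 = 0.85^10 = 0.196874
P(at least one) = 1 - 0.196874 = 0.8031

0.8031


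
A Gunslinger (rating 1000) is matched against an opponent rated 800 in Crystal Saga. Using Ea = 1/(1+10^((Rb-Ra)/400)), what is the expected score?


Elo expected score: Ea = 1/(1 + 10^((Rb-Ra)/400))
Rb - Ra = 800 - 1000 = -200
(Rb-Ra)/400 = -200/400 = -0.5
10^-0.5 = 0.316228
Ea = 1/(1 + 0.316228) = 1/1.316228 = 0.7597

0.7597


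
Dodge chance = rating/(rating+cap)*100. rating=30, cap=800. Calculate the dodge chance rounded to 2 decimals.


dodge% = 30 / (30 + 800) * 100
= 30 / 830 * 100
= 0.036145 * 100
= 3.61%

3.61%


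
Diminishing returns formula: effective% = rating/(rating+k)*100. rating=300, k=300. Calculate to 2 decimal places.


effective% = rating / (rating + k) * 100
= 300 / (300 + 300) * 100
= 300 / 600 * 100
= 0.5 * 100
= 50.00%

50.00%


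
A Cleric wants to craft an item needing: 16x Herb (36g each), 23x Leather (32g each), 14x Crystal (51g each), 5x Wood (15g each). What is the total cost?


Cost breakdown:
  Herb: 16 * 36 = 576
  Leather: 23 * 32 = 736
  Crystal: 14 * 51 = 714
  Wood: 5 * 15 = 75
Total = 576 + 736 + 714 + 75 = 2101

2101 gold


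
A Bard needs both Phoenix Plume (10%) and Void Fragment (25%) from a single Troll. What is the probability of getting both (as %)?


For independent events, P(both) = P(A) * P(B)
= 10% * 25%
= 250 / 100 %
= 2.5%

2.5%


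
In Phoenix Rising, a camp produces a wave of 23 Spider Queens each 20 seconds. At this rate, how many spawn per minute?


Spawns per minute = count * (60 / interval)
= 23 * (60 / 20)
= 23 * 3.0
= 69.0

69.0 per minute


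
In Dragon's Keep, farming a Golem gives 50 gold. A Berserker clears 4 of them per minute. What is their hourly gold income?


Gold per minute = 50 * 4 = 200
Gold per hour = 200 * 60 = 12000

12000 gold/hour


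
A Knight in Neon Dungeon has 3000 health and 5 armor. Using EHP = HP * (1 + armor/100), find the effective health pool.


EHP = 3000 * (1 + 5/100)
= 3000 * (1 + 0.05)
= 3000 * 1.05
= 3150.0

3150.0 EHP


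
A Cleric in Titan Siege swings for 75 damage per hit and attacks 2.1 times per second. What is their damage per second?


DPS = damage * attack_speed
= 75 * 2.1
= 157.5

157.5 DPS


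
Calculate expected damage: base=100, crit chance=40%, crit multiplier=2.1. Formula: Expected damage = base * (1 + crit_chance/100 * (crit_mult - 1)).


E[dmg] = base * (1 + crit_chance * (crit_mult - 1))
cc as decimal = 40/100 = 0.4
cm - 1 = 2.1 - 1 = 1.1
Bonus factor = 0.4 * 1.1 = 0.44
Total multiplier = 1 + 0.44 = 1.44
Expected damage = 100 * 1.44 = 144.00

144.00 damage


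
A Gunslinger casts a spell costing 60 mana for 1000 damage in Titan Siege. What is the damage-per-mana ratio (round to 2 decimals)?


Efficiency = damage / mana
= 1000 / 60
= 16.67

16.67 dmg/mana


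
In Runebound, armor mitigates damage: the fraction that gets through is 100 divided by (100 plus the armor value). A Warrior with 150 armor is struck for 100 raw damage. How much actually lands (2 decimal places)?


actual = 100 * 100 / (100 + 150)
= 100 * 100 / 250
= 10000 / 250
= 40.00

40.00 damage


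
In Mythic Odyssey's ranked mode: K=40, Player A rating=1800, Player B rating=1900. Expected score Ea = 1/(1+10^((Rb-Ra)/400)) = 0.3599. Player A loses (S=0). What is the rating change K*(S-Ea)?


Elo update: delta = K * (S - Ea), where S = 0 (loses)
S - Ea = 0 - 0.3599 = -0.3599
Rating change = 40 * -0.3599
= -14.40

-14.40 rating points


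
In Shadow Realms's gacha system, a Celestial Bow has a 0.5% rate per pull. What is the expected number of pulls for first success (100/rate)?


Expected pulls for a geometric distribution = 1/p = 100 / rate%
= 100 / 0.5
= 200.0

200.0 pulls


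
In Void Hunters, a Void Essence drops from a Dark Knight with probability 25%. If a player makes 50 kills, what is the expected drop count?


Expected drops = kills * (drop_rate / 100)
= 50 * (25 / 100)
= 50 * 0.25
= 12.5

12.5 drops


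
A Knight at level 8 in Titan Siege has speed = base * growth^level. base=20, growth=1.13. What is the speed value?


value = base * growth^level
= 20 * 1.13^8
= 20 * 2.658444
= 53.17

53.17 speed


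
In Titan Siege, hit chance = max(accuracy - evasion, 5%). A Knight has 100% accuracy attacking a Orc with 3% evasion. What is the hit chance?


accuracy - evasion = 100 - 3 = 97
Apply floor: max(97, 5) = 97
Hit chance = 97%

97%


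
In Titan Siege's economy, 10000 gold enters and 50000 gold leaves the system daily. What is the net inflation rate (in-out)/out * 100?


Net gold = 10000 - 50000 = -40000
Inflation rate = net / sunk * 100 = -40000 / 50000 * 100
= -0.8 * 100
= -80.00%

-80.00%


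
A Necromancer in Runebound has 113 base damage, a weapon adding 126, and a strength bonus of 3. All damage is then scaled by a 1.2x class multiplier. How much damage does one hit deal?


Sum base + weapon + str = 113 + 126 + 3 = 242
Multiply by 1.2:
242 * 1.2 = 290.4

290.4 damage


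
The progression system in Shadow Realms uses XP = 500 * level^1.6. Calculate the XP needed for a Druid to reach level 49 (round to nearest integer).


XP = 500 * level^1.6
Substitute level = 49:
XP = 500 * 49^1.6
= 500 * 506.1902
= 253095

253095 XP


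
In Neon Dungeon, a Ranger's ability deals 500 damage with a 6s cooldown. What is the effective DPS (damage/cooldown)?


DPS = damage / cooldown
= 500 / 6
= 83.33

83.33 DPS


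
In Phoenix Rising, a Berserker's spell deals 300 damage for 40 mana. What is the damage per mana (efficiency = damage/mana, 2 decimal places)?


Efficiency = damage / mana
= 300 / 40
= 7.50

7.50 dmg/mana


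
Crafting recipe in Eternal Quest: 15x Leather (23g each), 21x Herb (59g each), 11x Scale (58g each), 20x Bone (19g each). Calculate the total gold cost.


Cost breakdown:
  Leather: 15 * 23 = 345
  Herb: 21 * 59 = 1239
  Scale: 11 * 58 = 638
  Bone: 20 * 19 = 380
Total = 345 + 1239 + 638 + 380 = 2602

2602 gold


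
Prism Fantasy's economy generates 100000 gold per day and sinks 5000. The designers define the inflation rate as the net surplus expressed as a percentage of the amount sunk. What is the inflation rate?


Net gold = 100000 - 5000 = 95000
Inflation rate = net / sunk * 100 = 95000 / 5000 * 100
= 19.0 * 100
= 1900.00%

1900.00%


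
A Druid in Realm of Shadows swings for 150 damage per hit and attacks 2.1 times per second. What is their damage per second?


DPS = damage * attack_speed
= 150 * 2.1
= 315.0

315.0 DPS


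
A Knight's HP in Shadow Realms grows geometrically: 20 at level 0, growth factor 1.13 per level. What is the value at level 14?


value = base * growth^level
= 20 * 1.13^14
= 20 * 5.534753
= 110.70

110.70 HP


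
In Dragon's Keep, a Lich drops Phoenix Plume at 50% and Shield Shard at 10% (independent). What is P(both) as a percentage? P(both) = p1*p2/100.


For independent events, P(both) = P(A) * P(B)
= 50% * 10%
= 500 / 100 %
= 5.0%

5.0%


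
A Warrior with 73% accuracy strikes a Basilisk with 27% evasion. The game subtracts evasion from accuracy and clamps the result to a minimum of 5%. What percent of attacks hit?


accuracy - evasion = 73 - 27 = 46
Apply floor: max(46, 5) = 46
Hit chance = 46%

46%


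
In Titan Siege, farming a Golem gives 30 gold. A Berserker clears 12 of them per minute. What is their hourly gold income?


Gold per minute = 30 * 12 = 360
Gold per hour = 360 * 60 = 21600

21600 gold/hour


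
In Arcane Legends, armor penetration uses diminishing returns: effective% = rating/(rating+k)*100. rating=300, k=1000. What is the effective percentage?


effective% = rating / (rating + k) * 100
= 300 / (300 + 1000) * 100
= 300 / 1300 * 100
= 0.230769 * 100
= 23.08%

23.08%


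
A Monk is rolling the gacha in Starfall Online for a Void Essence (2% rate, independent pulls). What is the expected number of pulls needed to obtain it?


Expected pulls for a geometric distribution = 1/p = 100 / rate%
= 100 / 2
= 50.0

50.0 pulls


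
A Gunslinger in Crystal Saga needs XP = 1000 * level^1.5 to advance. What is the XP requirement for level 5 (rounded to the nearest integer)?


XP = 1000 * level^1.5
Substitute level = 5:
XP = 1000 * 5^1.5
= 1000 * 11.1803
= 11180

11180 XP


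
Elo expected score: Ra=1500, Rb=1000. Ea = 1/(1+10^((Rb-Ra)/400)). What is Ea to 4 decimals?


Elo expected score: Ea = 1/(1 + 10^((Rb-Ra)/400))
Rb - Ra = 1000 - 1500 = -500
(Rb-Ra)/400 = -500/400 = -1.25
10^-1.25 = 0.056234
Ea = 1/(1 + 0.056234) = 1/1.056234 = 0.9468

0.9468


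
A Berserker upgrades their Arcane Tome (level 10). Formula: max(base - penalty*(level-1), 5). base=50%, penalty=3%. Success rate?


raw_rate = 50 - 3 * (10 - 1)
= 50 - 3 * 9
= 50 - 27
= 23
Apply floor: max(23, 5) = 23%

23%


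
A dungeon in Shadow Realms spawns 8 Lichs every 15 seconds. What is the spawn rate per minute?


Spawns per minute = count * (60 / interval)
= 8 * (60 / 15)
= 8 * 4.0
= 32.0

32.0 per minute


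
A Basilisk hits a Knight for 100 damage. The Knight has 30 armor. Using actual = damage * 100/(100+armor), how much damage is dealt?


actual = 100 * 100 / (100 + 30)
= 100 * 100 / 130
= 10000 / 130
= 76.92

76.92 damage


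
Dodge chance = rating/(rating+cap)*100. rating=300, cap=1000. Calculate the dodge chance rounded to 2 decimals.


dodge% = 300 / (300 + 1000) * 100
= 300 / 1300 * 100
= 0.230769 * 100
= 23.08%

23.08%


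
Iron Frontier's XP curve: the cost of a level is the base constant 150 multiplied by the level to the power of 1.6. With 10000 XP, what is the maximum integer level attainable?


XP = 150 * level^1.6, so level = (XP / 150)^(1/1.6)
= (10000 / 150)^(1/1.6)
= 66.6667^0.625
= 13.802
Floor: level = 13

level 13


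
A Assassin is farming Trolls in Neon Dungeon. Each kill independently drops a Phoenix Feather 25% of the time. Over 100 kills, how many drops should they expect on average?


Expected drops = kills * (drop_rate / 100)
= 100 * (25 / 100)
= 100 * 0.25
= 25.0

25.0 drops


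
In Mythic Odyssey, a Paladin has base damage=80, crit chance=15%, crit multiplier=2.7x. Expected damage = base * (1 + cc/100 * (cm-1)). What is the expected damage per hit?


E[dmg] = base * (1 + crit_chance * (crit_mult - 1))
cc as decimal = 15/100 = 0.15
cm - 1 = 2.7 - 1 = 1.7
Bonus factor = 0.15 * 1.7 = 0.255
Total multiplier = 1 + 0.255 = 1.255
Expected damage = 80 * 1.255 = 100.40

100.40 damage


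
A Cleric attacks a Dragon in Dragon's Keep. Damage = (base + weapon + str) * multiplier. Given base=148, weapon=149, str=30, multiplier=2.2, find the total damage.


Sum base + weapon + str = 148 + 149 + 30 = 327
Multiply by 2.2:
327 * 2.2 = 719.4

719.4 damage


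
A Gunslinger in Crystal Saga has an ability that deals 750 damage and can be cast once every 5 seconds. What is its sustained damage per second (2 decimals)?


DPS = damage / cooldown
= 750 / 5
= 150.00

150.00 DPS


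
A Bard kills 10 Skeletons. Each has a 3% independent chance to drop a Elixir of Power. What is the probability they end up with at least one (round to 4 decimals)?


P(at least one) = 1 - P(none) = 1 - (1-p)^n
p = 3/100 = 0.03
1 - p = 0.97
(1 - p)^10 = 0.97^10 = 0.737424
P(at least one) = 1 - 0.737424 = 0.2626

0.2626


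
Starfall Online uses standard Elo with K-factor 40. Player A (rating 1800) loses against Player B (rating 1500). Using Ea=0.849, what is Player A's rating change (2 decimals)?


Elo update: delta = K * (S - Ea), where S = 0 (loses)
S - Ea = 0 - 0.849 = -0.849
Rating change = 40 * -0.849
= -33.96

-33.96 rating points


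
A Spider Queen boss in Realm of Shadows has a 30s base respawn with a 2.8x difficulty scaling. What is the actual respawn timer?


Respawn time = base * multiplier
= 30 * 2.8
= 84.0 seconds

84.0 seconds


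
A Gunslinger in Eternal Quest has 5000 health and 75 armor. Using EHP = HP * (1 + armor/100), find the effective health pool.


EHP = 5000 * (1 + 75/100)
= 5000 * (1 + 0.75)
= 5000 * 1.75
= 8750.0

8750.0 EHP


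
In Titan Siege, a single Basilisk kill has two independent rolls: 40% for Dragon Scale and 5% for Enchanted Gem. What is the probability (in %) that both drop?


For independent events, P(both) = P(A) * P(B)
= 40% * 5%
= 200 / 100 %
= 2.0%

2.0%


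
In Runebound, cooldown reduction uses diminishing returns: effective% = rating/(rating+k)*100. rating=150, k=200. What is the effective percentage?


effective% = rating / (rating + k) * 100
= 150 / (150 + 200) * 100
= 150 / 350 * 100
= 0.428571 * 100
= 42.86%

42.86%


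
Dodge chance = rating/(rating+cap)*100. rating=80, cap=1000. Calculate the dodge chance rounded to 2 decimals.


dodge% = 80 / (80 + 1000) * 100
= 80 / 1080 * 100
= 0.074074 * 100
= 7.41%

7.41%


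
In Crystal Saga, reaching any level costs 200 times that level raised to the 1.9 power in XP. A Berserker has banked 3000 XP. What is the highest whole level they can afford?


XP = 200 * level^1.9, so level = (XP / 200)^(1/1.9)
= (3000 / 200)^(1/1.9)
= 15.0^0.5263
= 4.1591
Floor: level = 4

level 4


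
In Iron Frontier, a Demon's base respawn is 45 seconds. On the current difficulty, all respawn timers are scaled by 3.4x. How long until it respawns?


Respawn time = base * multiplier
= 45 * 3.4
= 153.0 seconds

153.0 seconds


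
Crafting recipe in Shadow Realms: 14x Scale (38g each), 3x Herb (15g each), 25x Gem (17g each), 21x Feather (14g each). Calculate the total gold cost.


Cost breakdown:
  Scale: 14 * 38 = 532
  Herb: 3 * 15 = 45
  Gem: 25 * 17 = 425
  Feather: 21 * 14 = 294
Total = 532 + 45 + 425 + 294 = 1296

1296 gold


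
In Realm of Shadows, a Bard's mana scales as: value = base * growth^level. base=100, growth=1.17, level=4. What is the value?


value = base * growth^level
= 100 * 1.17^4
= 100 * 1.873887
= 187.39

187.39 mana


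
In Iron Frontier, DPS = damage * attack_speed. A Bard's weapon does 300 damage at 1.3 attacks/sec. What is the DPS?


DPS = damage * attack_speed
= 300 * 1.3
= 390.0

390.0 DPS


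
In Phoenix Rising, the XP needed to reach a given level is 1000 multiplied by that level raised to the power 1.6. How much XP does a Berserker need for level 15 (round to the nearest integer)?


XP = 1000 * level^1.6
Substitute level = 15:
XP = 1000 * 15^1.6
= 1000 * 76.1633
= 76163

76163 XP


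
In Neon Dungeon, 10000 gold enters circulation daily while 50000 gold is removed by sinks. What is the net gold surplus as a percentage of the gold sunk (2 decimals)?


Net gold = 10000 - 50000 = -40000
Inflation rate = net / sunk * 100 = -40000 / 50000 * 100
= -0.8 * 100
= -80.00%

-80.00%


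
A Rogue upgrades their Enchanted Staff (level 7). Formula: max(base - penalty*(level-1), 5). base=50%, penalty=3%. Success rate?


raw_rate = 50 - 3 * (7 - 1)
= 50 - 3 * 6
= 50 - 18
= 32
Apply floor: max(32, 5) = 32%

32%


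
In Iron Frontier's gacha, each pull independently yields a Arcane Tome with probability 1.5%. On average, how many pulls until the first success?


Expected pulls for a geometric distribution = 1/p = 100 / rate%
= 100 / 1.5
= 66.67

66.67 pulls


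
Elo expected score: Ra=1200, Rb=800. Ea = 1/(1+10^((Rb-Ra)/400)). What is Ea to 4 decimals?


Elo expected score: Ea = 1/(1 + 10^((Rb-Ra)/400))
Rb - Ra = 800 - 1200 = -400
(Rb-Ra)/400 = -400/400 = -1.0
10^-1.0 = 0.1
Ea = 1/(1 + 0.1) = 1/1.1 = 0.9091

0.9091


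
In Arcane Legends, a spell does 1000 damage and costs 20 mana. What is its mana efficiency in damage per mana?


Efficiency = damage / mana
= 1000 / 20
= 50.00

50.00 dmg/mana


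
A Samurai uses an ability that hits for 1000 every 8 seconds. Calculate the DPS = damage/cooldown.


DPS = damage / cooldown
= 1000 / 8
= 125.00

125.00 DPS


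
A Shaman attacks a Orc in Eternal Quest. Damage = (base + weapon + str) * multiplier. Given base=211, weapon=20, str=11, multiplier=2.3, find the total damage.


Sum base + weapon + str = 211 + 20 + 11 = 242
Multiply by 2.3:
242 * 2.3 = 556.6

556.6 damage


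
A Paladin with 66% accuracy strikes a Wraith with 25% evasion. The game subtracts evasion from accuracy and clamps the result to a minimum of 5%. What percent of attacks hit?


accuracy - evasion = 66 - 25 = 41
Apply floor: max(41, 5) = 41
Hit chance = 41%

41%


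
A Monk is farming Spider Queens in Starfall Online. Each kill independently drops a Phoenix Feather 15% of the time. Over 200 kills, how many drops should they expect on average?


Expected drops = kills * (drop_rate / 100)
= 200 * (15 / 100)
= 200 * 0.15
= 30.0

30.0 drops


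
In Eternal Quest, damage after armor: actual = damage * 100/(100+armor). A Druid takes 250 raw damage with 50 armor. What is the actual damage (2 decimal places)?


actual = 250 * 100 / (100 + 50)
= 250 * 100 / 150
= 25000 / 150
= 166.67

166.67 damage


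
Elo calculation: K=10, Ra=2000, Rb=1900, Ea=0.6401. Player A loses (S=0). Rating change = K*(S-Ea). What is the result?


Elo update: delta = K * (S - Ea), where S = 0 (loses)
S - Ea = 0 - 0.6401 = -0.6401
Rating change = 10 * -0.6401
= -6.40

-6.40 rating points


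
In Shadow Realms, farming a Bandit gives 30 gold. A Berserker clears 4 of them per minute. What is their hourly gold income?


Gold per minute = 30 * 4 = 120
Gold per hour = 120 * 60 = 7200

7200 gold/hour


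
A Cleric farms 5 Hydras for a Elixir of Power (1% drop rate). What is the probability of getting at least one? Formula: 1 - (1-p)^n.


P(at least one) = 1 - P(none) = 1 - (1-p)^n
p = 1/100 = 0.01
1 - p = 0.99
(1 - p)^5 = 0.99^5 = 0.950990
P(at least one) = 1 - 0.950990 = 0.0490

0.0490


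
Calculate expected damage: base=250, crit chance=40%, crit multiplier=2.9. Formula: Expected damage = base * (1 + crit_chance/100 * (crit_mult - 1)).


E[dmg] = base * (1 + crit_chance * (crit_mult - 1))
cc as decimal = 40/100 = 0.4
cm - 1 = 2.9 - 1 = 1.9
Bonus factor = 0.4 * 1.9 = 0.76
Total multiplier = 1 + 0.76 = 1.76
Expected damage = 250 * 1.76 = 440.00

440.00 damage


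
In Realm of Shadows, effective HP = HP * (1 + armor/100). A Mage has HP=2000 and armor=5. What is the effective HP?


EHP = 2000 * (1 + 5/100)
= 2000 * (1 + 0.05)
= 2000 * 1.05
= 2100.0

2100.0 EHP


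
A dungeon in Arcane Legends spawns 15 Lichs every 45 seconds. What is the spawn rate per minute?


Spawns per minute = count * (60 / interval)
= 15 * (60 / 45)
= 15 * 1.3333
= 20.0

20.0 per minute


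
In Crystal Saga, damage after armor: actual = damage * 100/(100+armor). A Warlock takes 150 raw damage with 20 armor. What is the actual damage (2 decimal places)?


actual = 150 * 100 / (100 + 20)
= 150 * 100 / 120
= 15000 / 120
= 125.00

125.00 damage


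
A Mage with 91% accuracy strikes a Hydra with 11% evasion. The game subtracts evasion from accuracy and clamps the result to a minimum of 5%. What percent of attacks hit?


accuracy - evasion = 91 - 11 = 80
Apply floor: max(80, 5) = 80
Hit chance = 80%

80%


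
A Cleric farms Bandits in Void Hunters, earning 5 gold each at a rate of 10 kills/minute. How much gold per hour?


Gold per minute = 5 * 10 = 50
Gold per hour = 50 * 60 = 3000

3000 gold/hour


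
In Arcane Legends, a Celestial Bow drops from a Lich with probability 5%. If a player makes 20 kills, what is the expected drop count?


Expected drops = kills * (drop_rate / 100)
= 20 * (5 / 100)
= 20 * 0.05
= 1.0

1.0 drops


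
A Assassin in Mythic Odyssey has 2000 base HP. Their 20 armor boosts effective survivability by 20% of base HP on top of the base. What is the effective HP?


EHP = 2000 * (1 + 20/100)
= 2000 * (1 + 0.2)
= 2000 * 1.2
= 2400.0

2400.0 EHP


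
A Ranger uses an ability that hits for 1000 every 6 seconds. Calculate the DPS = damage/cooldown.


DPS = damage / cooldown
= 1000 / 6
= 166.67

166.67 DPS


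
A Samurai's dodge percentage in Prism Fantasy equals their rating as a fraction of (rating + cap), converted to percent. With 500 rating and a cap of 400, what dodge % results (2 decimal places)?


dodge% = 500 / (500 + 400) * 100
= 500 / 900 * 100
= 0.555556 * 100
= 55.56%

55.56%


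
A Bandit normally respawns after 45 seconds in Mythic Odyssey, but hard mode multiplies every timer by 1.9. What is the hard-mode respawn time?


Respawn time = base * multiplier
= 45 * 1.9
= 85.5 seconds

85.5 seconds


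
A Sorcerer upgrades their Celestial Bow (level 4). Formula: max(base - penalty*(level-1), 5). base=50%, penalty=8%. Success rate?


raw_rate = 50 - 8 * (4 - 1)
= 50 - 8 * 3
= 50 - 24
= 26
Apply floor: max(26, 5) = 26%

26%


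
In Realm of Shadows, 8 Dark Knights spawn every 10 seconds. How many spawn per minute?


Spawns per minute = count * (60 / interval)
= 8 * (60 / 10)
= 8 * 6.0
= 48.0

48.0 per minute


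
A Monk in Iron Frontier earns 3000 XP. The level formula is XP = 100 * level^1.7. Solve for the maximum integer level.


XP = 100 * level^1.7, so level = (XP / 100)^(1/1.7)
= (3000 / 100)^(1/1.7)
= 30.0^0.5882
= 7.3943
Floor: level = 7

level 7


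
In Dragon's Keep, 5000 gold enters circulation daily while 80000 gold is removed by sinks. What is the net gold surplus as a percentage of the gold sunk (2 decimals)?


Net gold = 5000 - 80000 = -75000
Inflation rate = net / sunk * 100 = -75000 / 80000 * 100
= -0.9375 * 100
= -93.75%

-93.75%


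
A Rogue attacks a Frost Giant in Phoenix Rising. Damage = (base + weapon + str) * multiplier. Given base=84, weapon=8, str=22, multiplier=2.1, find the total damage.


Sum base + weapon + str = 84 + 8 + 22 = 114
Multiply by 2.1:
114 * 2.1 = 239.4

239.4 damage


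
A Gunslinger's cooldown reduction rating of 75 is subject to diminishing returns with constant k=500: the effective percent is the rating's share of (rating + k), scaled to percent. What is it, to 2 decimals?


effective% = rating / (rating + k) * 100
= 75 / (75 + 500) * 100
= 75 / 575 * 100
= 0.130435 * 100
= 13.04%

13.04%
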